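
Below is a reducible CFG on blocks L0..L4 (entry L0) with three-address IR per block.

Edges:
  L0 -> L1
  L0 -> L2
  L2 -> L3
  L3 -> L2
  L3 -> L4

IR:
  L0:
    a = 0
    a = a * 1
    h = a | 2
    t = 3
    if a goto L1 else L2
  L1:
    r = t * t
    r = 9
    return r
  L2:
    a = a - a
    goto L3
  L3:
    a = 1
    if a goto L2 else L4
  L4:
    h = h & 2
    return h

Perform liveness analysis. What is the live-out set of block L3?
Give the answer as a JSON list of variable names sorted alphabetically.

def/use:
  L0 def {a,h,t} use ∅
  L1 def {r} use {t}
  L2 def {a} use {a}
  L3 def {a} use ∅
  L4 def {h} use {h}

Backward fixpoint:
  live L0: ∅→{a,h,t}
  live L1: {t}→∅
  live L2: {a,h}→{h}
  live L3: {h}→{a,h}
  live L4: {h}→∅

live-out(L3) = ["a", "h"]

Answer: ["a", "h"]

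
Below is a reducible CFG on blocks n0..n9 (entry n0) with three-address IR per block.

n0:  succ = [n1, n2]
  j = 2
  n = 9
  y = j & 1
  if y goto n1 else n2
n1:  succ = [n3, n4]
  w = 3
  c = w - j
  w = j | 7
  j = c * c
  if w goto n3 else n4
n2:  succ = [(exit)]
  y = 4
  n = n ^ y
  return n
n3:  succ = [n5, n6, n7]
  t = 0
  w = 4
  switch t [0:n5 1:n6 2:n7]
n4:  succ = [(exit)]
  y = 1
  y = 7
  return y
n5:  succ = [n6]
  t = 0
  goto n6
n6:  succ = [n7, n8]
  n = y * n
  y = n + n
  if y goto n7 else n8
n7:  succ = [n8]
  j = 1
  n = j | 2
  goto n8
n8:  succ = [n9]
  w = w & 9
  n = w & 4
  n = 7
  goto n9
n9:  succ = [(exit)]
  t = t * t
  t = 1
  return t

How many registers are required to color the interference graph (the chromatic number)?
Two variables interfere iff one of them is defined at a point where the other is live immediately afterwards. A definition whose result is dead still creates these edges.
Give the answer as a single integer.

Per-block:
  n0: def={j,n,y} ue=∅
  n1: def={c,j,w} ue={j}
  n2: def={n,y} ue={n}
  n3: def={t,w} ue=∅
  n4: def={y} ue=∅
  n5: def={t} ue=∅
  n6: def={n,y} ue={n,y}
  n7: def={j,n} ue=∅
  n8: def={n,w} ue={w}
  n9: def={t} ue={t}

Live sets:
  live n0: ∅→{j,n,y}
  live n1: {j,n,y}→{n,y}
  live n2: {n}→∅
  live n3: {n,y}→{n,t,w,y}
  live n4: ∅→∅
  live n5: {n,w,y}→{n,t,w,y}
  live n6: {n,t,w,y}→{t,w}
  live n7: {t,w}→{t,w}
  live n8: {t,w}→{t}
  live n9: {t}→∅

Interference:
  c↔{j,n,w,y}
  j↔{c,n,t,w,y}
  n↔{c,j,t,w,y}
  t↔{j,n,w,y}
  w↔{c,j,n,t,y}
  y↔{c,j,n,t,w}

Colouring:
  clique {c,j,n,w,y} ⇒ need ≥ 5
  5-colouring: c0={j}  c1={n}  c2={w}  c3={y}  c4={c,t}
  χ = 5

Answer: 5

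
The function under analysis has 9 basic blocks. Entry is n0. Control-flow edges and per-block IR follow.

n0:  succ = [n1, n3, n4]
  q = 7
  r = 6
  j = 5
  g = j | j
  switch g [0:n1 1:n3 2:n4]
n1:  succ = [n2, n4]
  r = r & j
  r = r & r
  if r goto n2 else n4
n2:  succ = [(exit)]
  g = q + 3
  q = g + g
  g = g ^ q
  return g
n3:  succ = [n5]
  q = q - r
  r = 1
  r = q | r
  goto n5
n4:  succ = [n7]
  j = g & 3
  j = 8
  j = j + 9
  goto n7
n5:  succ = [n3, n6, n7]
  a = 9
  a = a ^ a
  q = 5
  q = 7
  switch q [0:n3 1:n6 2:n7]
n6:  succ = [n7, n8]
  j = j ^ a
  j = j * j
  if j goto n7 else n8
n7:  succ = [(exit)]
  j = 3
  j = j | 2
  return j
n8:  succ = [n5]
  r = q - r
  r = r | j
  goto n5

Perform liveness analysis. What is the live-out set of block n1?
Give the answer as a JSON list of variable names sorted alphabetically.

Answer: ["g", "q"]

Working:
Per-block:
  n0 def {g,j,q,r} use ∅
  n1 def {r} use {j,r}
  n2 def {g,q} use {q}
  n3 def {q,r} use {q,r}
  n4 def {j} use {g}
  n5 def {a,q} use ∅
  n6 def {j} use {a,j}
  n7 def {j} use ∅
  n8 def {r} use {j,q,r}

Backward fixpoint:
  live n0: ∅→{g,j,q,r}
  live n1: {g,j,q,r}→{g,q}
  live n2: {q}→∅
  live n3: {j,q,r}→{j,r}
  live n4: {g}→∅
  live n5: {j,r}→{a,j,q,r}
  live n6: {a,j,q,r}→{j,q,r}
  live n7: ∅→∅
  live n8: {j,q,r}→{j,r}

live-out(n1) = ["g", "q"]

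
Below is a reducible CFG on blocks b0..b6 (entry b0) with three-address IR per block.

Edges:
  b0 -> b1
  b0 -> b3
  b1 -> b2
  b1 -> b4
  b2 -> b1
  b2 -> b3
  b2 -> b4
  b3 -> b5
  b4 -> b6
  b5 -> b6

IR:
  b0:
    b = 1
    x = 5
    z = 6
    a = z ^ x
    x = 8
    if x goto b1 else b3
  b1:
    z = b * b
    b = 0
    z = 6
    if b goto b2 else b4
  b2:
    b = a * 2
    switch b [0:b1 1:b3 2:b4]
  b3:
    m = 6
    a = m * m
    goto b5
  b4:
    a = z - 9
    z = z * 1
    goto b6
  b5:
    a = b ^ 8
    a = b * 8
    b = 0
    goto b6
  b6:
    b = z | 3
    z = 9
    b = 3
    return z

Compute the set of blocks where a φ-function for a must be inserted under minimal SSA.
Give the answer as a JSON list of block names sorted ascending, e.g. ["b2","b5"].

Answer: ["b6"]

Analysis:
idom tree: b1←b0 b2←b1 b3←b0 b4←b1 b5←b3 b6←b0
Join-block Dom:
  b1: preds {b0,b2}: {b0} ∩ {b0,b1,b2} = {b0}; idom=b0
  b3: preds {b0,b2}: {b0} ∩ {b0,b1,b2} = {b0}; idom=b0
  b4: preds {b1,b2}: {b0,b1} ∩ {b0,b1,b2} = {b0,b1}; idom=b1
  b6: preds {b4,b5}: {b0,b1,b4} ∩ {b0,b3,b5} = {b0}; idom=b0

DF walk-up:
  b1←b0: walk · to b0
  b1←b2: walk b2→b1 to b0
  b3←b0: walk · to b0
  b3←b2: walk b2→b1 to b0
  b4←b1: walk · to b1
  b4←b2: walk b2 to b1
  b6←b4: walk b4→b1 to b0
  b6←b5: walk b5→b3 to b0
  b0 → ∅
  b1 → {b1,b3,b6}
  b2 → {b1,b3,b4}
  b3 → {b6}
  b4 → {b6}
  b5 → {b6}
  b6 → ∅

φ for a: defs {b0,b3,b4,b5}
  DF⁺ = {b6}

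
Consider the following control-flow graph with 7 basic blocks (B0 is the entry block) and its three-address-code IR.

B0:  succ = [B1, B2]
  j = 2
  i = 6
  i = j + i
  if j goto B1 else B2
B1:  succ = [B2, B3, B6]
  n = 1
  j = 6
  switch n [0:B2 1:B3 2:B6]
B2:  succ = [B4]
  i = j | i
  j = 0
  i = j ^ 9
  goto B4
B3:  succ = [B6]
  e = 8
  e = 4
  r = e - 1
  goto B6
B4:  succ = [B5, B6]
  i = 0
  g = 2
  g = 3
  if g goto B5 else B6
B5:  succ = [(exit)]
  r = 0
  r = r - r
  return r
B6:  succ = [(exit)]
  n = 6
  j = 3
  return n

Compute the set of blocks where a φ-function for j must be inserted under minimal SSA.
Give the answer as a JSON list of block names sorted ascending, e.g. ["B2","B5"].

idom tree: B1←B0 B2←B0 B3←B1 B4←B2 B5←B4 B6←B0
Dom∩ at merges:
  B2: preds {B0,B1}: {B0} ∩ {B0,B1} = {B0}; idom=B0
  B6: preds {B1,B3,B4}: {B0,B1} ∩ {B0,B1,B3} ∩ {B0,B2,B4} = {B0}; idom=B0

DF derivation:
  B2←B0: walk · to B0
  B2←B1: walk B1 to B0
  B6←B1: walk B1 to B0
  B6←B3: walk B3→B1 to B0
  B6←B4: walk B4→B2 to B0
  B0 → ∅
  B1 → {B2,B6}
  B2 → {B6}
  B3 → {B6}
  B4 → {B6}
  B5 → ∅
  B6 → ∅

φ for j: defs {B0,B1,B2,B6}
  DF⁺ = {B2,B6}

Answer: ["B2", "B6"]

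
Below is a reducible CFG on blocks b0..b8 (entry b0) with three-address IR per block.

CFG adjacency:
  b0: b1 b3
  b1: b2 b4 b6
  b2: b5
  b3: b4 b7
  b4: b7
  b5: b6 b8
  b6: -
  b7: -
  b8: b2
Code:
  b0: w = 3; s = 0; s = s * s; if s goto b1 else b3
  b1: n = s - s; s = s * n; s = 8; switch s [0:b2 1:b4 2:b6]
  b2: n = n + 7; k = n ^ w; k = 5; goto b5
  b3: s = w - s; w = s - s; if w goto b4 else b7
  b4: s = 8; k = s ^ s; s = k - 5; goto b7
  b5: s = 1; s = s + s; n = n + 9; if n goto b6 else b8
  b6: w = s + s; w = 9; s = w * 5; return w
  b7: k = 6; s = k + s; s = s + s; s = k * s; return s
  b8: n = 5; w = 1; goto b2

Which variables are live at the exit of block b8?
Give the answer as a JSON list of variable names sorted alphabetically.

Answer: ["n", "w"]

Analysis:
Per-block:
  b0: {s,w} / ∅
  b1: {n,s} / {s}
  b2: {k,n} / {n,w}
  b3: {s,w} / {s,w}
  b4: {k,s} / ∅
  b5: {n,s} / {n}
  b6: {s,w} / {s}
  b7: {k,s} / {s}
  b8: {n,w} / ∅

Live sets:
  b0: in=∅ out={s,w}
  b1: in={s,w} out={n,s,w}
  b2: in={n,w} out={n}
  b3: in={s,w} out={s}
  b4: in=∅ out={s}
  b5: in={n} out={s}
  b6: in={s} out=∅
  b7: in={s} out=∅
  b8: in=∅ out={n,w}

live-out(b8) = ["n", "w"]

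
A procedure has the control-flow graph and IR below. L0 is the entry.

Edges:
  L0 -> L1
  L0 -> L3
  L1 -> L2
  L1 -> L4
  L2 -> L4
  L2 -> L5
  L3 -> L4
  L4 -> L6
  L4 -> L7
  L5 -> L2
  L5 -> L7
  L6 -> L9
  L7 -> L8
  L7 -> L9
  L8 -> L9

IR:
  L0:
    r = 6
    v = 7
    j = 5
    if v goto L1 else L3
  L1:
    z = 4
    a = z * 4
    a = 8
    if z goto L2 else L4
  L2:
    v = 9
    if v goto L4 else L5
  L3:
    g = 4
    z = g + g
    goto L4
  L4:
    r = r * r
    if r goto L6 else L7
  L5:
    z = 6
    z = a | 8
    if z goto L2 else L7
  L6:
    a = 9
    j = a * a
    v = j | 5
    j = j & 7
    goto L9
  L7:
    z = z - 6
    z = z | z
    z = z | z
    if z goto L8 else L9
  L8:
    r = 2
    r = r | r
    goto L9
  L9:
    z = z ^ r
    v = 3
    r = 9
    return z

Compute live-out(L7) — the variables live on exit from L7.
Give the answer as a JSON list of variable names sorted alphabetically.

Answer: ["r", "z"]

Derivation:
def/use:
  L0 def {j,r,v} use ∅
  L1 def {a,z} use ∅
  L2 def {v} use ∅
  L3 def {g,z} use ∅
  L4 def {r} use {r}
  L5 def {z} use {a}
  L6 def {a,j,v} use ∅
  L7 def {z} use {z}
  L8 def {r} use ∅
  L9 def {r,v,z} use {r,z}

Backward fixpoint:
  L0: in=∅ out={r}
  L1: in={r} out={a,r,z}
  L2: in={a,r,z} out={a,r,z}
  L3: in={r} out={r,z}
  L4: in={r,z} out={r,z}
  L5: in={a,r} out={a,r,z}
  L6: in={r,z} out={r,z}
  L7: in={r,z} out={r,z}
  L8: in={z} out={r,z}
  L9: in={r,z} out=∅

live-out(L7) = ["r", "z"]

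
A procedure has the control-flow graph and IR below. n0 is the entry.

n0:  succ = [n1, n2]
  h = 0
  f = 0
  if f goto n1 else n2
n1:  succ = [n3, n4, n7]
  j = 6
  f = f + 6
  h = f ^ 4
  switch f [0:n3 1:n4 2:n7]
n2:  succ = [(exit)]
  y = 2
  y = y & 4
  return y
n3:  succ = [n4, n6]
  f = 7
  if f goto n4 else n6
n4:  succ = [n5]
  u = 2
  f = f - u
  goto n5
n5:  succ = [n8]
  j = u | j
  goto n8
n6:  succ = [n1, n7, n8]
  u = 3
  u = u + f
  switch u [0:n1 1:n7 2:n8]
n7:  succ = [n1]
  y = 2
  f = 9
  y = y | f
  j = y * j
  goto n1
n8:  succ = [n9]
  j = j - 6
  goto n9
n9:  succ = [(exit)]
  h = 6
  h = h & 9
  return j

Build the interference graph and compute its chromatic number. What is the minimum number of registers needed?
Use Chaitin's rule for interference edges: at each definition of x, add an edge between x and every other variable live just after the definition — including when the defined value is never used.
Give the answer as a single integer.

Answer: 3

Working:
Block summaries:
  n0 def {f,h} use ∅
  n1 def {f,h,j} use {f}
  n2 def {y} use ∅
  n3 def {f} use ∅
  n4 def {f,u} use {f}
  n5 def {j} use {j,u}
  n6 def {u} use {f}
  n7 def {f,j,y} use {j}
  n8 def {j} use {j}
  n9 def {h} use {j}

Backward fixpoint:
  live n0: ∅→{f}
  live n1: {f}→{f,j}
  live n2: ∅→∅
  live n3: {j}→{f,j}
  live n4: {f,j}→{j,u}
  live n5: {j,u}→{j}
  live n6: {f,j}→{f,j}
  live n7: {j}→{f}
  live n8: {j}→{j}
  live n9: {j}→∅

Interference:
  f — {h,j,u,y}
  h — {f,j}
  j — {f,h,u,y}
  u — {f,j}
  y — {f,j}

Colouring:
  lower bound: {f,h,j} mutually conflict ⇒ χ ≥ 3
  assign f→R0 h→R2 j→R1 u→R2 y→R2 — no edge inside a register ⇒ χ ≤ 3
  χ = 3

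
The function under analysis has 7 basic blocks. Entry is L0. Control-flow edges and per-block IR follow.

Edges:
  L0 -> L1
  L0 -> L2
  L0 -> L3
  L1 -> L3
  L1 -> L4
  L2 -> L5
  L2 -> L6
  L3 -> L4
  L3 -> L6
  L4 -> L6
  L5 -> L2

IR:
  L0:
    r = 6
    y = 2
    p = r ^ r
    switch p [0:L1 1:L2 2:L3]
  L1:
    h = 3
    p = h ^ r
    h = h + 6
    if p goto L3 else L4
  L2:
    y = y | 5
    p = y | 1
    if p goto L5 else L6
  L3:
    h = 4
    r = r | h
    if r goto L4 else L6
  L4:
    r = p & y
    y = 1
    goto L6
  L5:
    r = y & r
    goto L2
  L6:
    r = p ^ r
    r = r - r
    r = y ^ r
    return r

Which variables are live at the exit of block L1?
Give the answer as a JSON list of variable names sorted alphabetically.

Answer: ["p", "r", "y"]

Derivation:
Per-block:
  L0 def {p,r,y} use ∅
  L1 def {h,p} use {r}
  L2 def {p,y} use {y}
  L3 def {h,r} use {r}
  L4 def {r,y} use {p,y}
  L5 def {r} use {r,y}
  L6 def {r} use {p,r,y}

Backward fixpoint:
  live L0: ∅→{p,r,y}
  live L1: {r,y}→{p,r,y}
  live L2: {r,y}→{p,r,y}
  live L3: {p,r,y}→{p,r,y}
  live L4: {p,y}→{p,r,y}
  live L5: {r,y}→{r,y}
  live L6: {p,r,y}→∅

live-out(L1) = ["p", "r", "y"]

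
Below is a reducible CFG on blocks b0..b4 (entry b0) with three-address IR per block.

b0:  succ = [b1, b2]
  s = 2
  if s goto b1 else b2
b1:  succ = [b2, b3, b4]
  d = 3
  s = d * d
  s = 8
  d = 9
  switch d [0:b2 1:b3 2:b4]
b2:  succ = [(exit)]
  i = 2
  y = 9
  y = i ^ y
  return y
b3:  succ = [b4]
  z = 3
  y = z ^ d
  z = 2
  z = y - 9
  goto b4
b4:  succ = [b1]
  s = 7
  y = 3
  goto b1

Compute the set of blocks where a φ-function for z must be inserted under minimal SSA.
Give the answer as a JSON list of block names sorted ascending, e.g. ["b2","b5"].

Answer: ["b1", "b2", "b4"]

Working:
idom tree: b1←b0 b2←b0 b3←b1 b4←b1
Dom at joins:
  b1: preds {b0,b4}: {b0} ∩ {b0,b1,b4} = {b0}; idom=b0
  b2: preds {b0,b1}: {b0} ∩ {b0,b1} = {b0}; idom=b0
  b4: preds {b1,b3}: {b0,b1} ∩ {b0,b1,b3} = {b0,b1}; idom=b1

Frontier:
  b1←b0: walk · to b0
  b1←b4: walk b4→b1 to b0
  b2←b0: walk · to b0
  b2←b1: walk b1 to b0
  b4←b1: walk · to b1
  b4←b3: walk b3 to b1
  b0: DF=∅
  b1: DF={b1,b2}
  b2: DF=∅
  b3: DF={b4}
  b4: DF={b1}

φ for z: defs {b3}
  DF⁺ = {b1,b2,b4}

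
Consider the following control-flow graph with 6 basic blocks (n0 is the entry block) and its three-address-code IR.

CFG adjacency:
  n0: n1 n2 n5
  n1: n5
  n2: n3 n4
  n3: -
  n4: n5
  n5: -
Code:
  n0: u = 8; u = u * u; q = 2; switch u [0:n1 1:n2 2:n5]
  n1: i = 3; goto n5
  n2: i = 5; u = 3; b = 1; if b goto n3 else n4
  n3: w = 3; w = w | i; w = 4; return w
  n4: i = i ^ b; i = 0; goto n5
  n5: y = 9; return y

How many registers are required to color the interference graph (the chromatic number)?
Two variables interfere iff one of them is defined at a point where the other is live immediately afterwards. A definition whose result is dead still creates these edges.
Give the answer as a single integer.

def/use:
  n0 def {q,u} use ∅
  n1 def {i} use ∅
  n2 def {b,i,u} use ∅
  n3 def {w} use {i}
  n4 def {i} use {b,i}
  n5 def {y} use ∅

Liveness:
  n0: in=∅ out=∅
  n1: in=∅ out=∅
  n2: in=∅ out={b,i}
  n3: in={i} out=∅
  n4: in={b,i} out=∅
  n5: in=∅ out=∅

Interference:
  b: {i}
  i: {b,u,w}
  q: {u}
  u: {i,q}
  w: {i}
  y: ∅

Registers:
  clique {b,i} ⇒ need ≥ 2
  2-colouring: r0={i,q,y}  r1={b,u,w}
  χ = 2

Answer: 2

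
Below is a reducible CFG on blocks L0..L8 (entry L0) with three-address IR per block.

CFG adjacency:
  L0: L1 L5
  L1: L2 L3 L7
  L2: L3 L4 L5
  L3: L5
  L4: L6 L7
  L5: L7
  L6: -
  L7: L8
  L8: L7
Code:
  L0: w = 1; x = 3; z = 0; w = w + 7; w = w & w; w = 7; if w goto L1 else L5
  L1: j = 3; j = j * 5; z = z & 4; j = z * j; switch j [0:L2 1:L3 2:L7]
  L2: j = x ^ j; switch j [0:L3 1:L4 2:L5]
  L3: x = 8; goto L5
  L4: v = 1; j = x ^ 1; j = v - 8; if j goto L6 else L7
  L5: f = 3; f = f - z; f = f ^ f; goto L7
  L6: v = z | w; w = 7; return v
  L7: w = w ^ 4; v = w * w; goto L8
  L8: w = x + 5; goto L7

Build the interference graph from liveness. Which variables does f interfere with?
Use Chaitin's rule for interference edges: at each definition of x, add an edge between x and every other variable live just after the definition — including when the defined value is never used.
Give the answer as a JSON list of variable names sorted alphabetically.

Block summaries:
  L0 def {w,x,z} use ∅
  L1 def {j,z} use {z}
  L2 def {j} use {j,x}
  L3 def {x} use ∅
  L4 def {j,v} use {x}
  L5 def {f} use {z}
  L6 def {v,w} use {w,z}
  L7 def {v,w} use {w}
  L8 def {w} use {x}

Live sets:
  L0 li=∅ lo={w,x,z}
  L1 li={w,x,z} lo={j,w,x,z}
  L2 li={j,w,x,z} lo={w,x,z}
  L3 li={w,z} lo={w,x,z}
  L4 li={w,x,z} lo={w,x,z}
  L5 li={w,x,z} lo={w,x}
  L6 li={w,z} lo=∅
  L7 li={w,x} lo={x}
  L8 li={x} lo={w,x}

Conflict graph:
  f: {w,x,z}
  j: {v,w,x,z}
  v: {j,w,x,z}
  w: {f,j,v,x,z}
  x: {f,j,v,w,z}
  z: {f,j,v,w,x}

N(f) = ["w", "x", "z"]

Answer: ["w", "x", "z"]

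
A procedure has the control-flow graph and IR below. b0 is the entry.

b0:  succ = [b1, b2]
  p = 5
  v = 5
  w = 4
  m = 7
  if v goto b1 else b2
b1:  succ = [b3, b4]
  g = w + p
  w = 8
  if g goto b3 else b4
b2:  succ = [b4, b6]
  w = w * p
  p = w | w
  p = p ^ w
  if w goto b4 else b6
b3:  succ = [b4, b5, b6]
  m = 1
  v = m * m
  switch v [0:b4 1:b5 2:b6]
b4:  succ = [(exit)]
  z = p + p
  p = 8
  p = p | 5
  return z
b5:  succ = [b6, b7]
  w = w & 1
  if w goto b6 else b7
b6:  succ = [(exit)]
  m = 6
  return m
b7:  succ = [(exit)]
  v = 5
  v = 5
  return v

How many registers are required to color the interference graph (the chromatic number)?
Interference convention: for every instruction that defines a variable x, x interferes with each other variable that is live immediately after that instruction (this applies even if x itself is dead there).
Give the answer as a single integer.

Answer: 4

Working:
Per-block:
  b0 def {m,p,v,w} use ∅
  b1 def {g,w} use {p,w}
  b2 def {p,w} use {p,w}
  b3 def {m,v} use ∅
  b4 def {p,z} use {p}
  b5 def {w} use {w}
  b6 def {m} use ∅
  b7 def {v} use ∅

Backward fixpoint:
  live b0: ∅→{p,w}
  live b1: {p,w}→{p,w}
  live b2: {p,w}→{p}
  live b3: {p,w}→{p,w}
  live b4: {p}→∅
  live b5: {w}→∅
  live b6: ∅→∅
  live b7: ∅→∅

Interfere edges:
  g: {p,w}
  m: {p,v,w}
  p: {g,m,v,w,z}
  v: {m,p,w}
  w: {g,m,p,v}
  z: {p}

Registers:
  clique {m,p,v,w} ⇒ need ≥ 4
  4-colouring: r0={p}  r1={w,z}  r2={g,m}  r3={v}
  χ = 4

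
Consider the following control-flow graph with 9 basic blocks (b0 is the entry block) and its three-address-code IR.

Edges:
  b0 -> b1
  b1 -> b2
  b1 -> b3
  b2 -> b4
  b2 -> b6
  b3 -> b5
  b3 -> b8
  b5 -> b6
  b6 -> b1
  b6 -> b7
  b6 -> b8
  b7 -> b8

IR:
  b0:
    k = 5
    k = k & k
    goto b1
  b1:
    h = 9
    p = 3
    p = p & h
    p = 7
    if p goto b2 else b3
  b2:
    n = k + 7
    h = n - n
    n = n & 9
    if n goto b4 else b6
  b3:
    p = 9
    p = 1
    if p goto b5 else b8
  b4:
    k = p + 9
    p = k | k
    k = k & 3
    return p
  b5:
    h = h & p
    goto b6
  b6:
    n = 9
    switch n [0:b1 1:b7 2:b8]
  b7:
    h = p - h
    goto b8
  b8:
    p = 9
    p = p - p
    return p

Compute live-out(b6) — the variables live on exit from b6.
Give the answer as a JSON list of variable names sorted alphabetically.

Answer: ["h", "k", "p"]

Derivation:
Per-block:
  b0 def {k} use ∅
  b1 def {h,p} use ∅
  b2 def {h,n} use {k}
  b3 def {p} use ∅
  b4 def {k,p} use {p}
  b5 def {h} use {h,p}
  b6 def {n} use ∅
  b7 def {h} use {h,p}
  b8 def {p} use ∅

Liveness:
  live b0: ∅→{k}
  live b1: {k}→{h,k,p}
  live b2: {k,p}→{h,k,p}
  live b3: {h,k}→{h,k,p}
  live b4: {p}→∅
  live b5: {h,k,p}→{h,k,p}
  live b6: {h,k,p}→{h,k,p}
  live b7: {h,p}→∅
  live b8: ∅→∅

live-out(b6) = ["h", "k", "p"]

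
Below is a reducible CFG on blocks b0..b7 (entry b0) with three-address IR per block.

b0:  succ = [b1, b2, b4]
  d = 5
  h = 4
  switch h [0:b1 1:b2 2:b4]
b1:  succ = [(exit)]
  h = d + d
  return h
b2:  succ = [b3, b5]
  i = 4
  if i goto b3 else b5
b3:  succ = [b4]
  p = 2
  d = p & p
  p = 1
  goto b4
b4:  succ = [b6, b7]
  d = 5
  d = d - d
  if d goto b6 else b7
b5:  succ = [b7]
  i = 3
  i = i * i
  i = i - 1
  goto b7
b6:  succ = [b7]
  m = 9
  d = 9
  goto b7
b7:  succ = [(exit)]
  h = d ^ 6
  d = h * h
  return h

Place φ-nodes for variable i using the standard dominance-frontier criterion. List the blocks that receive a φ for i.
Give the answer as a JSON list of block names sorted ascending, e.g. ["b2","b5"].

Answer: ["b4", "b7"]

Derivation:
idom tree: b1←b0 b2←b0 b3←b2 b4←b0 b5←b2 b6←b4 b7←b0
Dom at joins:
  b4: preds {b0,b3}: {b0} ∩ {b0,b2,b3} = {b0}; idom=b0
  b7: preds {b4,b5,b6}: {b0,b4} ∩ {b0,b2,b5} ∩ {b0,b4,b6} = {b0}; idom=b0

Frontier:
  b4←b0: walk · to b0
  b4←b3: walk b3→b2 to b0
  b7←b4: walk b4 to b0
  b7←b5: walk b5→b2 to b0
  b7←b6: walk b6→b4 to b0
  b0 → ∅
  b1 → ∅
  b2 → {b4,b7}
  b3 → {b4}
  b4 → {b7}
  b5 → {b7}
  b6 → {b7}
  b7 → ∅

φ for i: defs {b2,b5}
  DF⁺ = {b4,b7}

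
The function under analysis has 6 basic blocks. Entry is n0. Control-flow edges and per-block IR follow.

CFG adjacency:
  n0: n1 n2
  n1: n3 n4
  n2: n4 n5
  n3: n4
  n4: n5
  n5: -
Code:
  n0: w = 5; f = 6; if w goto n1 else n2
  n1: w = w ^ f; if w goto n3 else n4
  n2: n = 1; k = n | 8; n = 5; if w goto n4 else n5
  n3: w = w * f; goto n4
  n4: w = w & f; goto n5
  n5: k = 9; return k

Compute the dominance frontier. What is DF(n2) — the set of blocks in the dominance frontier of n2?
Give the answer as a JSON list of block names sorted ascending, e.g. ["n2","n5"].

idom tree: n1←n0 n2←n0 n3←n1 n4←n0 n5←n0
Join-block Dom:
  n4: preds {n1,n2,n3}: {n0,n1} ∩ {n0,n2} ∩ {n0,n1,n3} = {n0}; idom=n0
  n5: preds {n2,n4}: {n0,n2} ∩ {n0,n4} = {n0}; idom=n0

DF derivation:
  join n4 pred n1: n1 stop@n0
  join n4 pred n2: n2 stop@n0
  join n4 pred n3: n3→n1 stop@n0
  join n5 pred n2: n2 stop@n0
  join n5 pred n4: n4 stop@n0
  n0: DF=∅
  n1: DF={n4}
  n2: DF={n4,n5}
  n3: DF={n4}
  n4: DF={n5}
  n5: DF=∅

DF(n2) = ["n4", "n5"]

Answer: ["n4", "n5"]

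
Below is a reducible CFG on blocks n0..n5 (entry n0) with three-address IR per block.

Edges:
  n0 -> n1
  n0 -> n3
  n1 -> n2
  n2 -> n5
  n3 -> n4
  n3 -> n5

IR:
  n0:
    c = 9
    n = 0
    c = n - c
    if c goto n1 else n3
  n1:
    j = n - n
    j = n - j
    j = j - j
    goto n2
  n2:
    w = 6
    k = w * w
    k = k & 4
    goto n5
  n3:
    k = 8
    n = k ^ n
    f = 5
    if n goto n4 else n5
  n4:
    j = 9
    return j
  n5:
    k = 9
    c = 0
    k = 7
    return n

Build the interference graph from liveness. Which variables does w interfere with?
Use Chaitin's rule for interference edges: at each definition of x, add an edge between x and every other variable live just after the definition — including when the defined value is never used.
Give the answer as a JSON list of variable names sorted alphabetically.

def/use:
  n0 def {c,n} use ∅
  n1 def {j} use {n}
  n2 def {k,w} use ∅
  n3 def {f,k,n} use {n}
  n4 def {j} use ∅
  n5 def {c,k} use {n}

Live sets:
  n0 li=∅ lo={n}
  n1 li={n} lo={n}
  n2 li={n} lo={n}
  n3 li={n} lo={n}
  n4 li=∅ lo=∅
  n5 li={n} lo=∅

Conflict graph:
  c: {n}
  f: {n}
  j: {n}
  k: {n}
  n: {c,f,j,k,w}
  w: {n}

N(w) = ["n"]

Answer: ["n"]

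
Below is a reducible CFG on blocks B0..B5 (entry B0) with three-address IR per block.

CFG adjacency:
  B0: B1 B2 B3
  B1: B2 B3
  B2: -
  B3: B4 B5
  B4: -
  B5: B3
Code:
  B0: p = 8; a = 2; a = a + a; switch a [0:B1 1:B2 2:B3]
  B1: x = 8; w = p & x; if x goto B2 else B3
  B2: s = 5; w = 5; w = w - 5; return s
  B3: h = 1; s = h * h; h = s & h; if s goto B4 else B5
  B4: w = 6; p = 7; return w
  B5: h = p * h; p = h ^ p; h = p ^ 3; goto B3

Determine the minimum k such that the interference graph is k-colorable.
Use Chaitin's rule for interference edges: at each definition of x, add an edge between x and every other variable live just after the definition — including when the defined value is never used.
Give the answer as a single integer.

Answer: 3

Analysis:
Per-block:
  B0: def={a,p} ue=∅
  B1: def={w,x} ue={p}
  B2: def={s,w} ue=∅
  B3: def={h,s} ue=∅
  B4: def={p,w} ue=∅
  B5: def={h,p} ue={h,p}

Liveness:
  B0: in=∅ out={p}
  B1: in={p} out={p}
  B2: in=∅ out=∅
  B3: in={p} out={h,p}
  B4: in=∅ out=∅
  B5: in={h,p} out={p}

Interference:
  a↔{p}
  h↔{p,s}
  p↔{a,h,s,w,x}
  s↔{h,p,w}
  w↔{p,s,x}
  x↔{p,w}

Chromatic number:
  {h,p,s} pairwise interfere (3-clique) ⇒ χ ≥ 3
  assign a→R1 h→R2 p→R0 s→R1 w→R2 x→R1 — no edge inside a register ⇒ χ ≤ 3
  χ = 3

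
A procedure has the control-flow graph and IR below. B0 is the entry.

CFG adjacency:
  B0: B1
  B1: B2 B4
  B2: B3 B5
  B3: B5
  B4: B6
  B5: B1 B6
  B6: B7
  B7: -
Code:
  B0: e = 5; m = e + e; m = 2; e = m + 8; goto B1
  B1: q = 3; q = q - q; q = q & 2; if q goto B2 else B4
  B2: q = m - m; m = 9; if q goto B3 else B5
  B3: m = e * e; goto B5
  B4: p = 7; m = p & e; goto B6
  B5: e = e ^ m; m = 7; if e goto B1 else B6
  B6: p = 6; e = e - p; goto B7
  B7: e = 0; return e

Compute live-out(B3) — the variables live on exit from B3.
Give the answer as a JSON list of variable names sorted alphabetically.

Answer: ["e", "m"]

Analysis:
def/use:
  B0: def={e,m} ue=∅
  B1: def={q} ue=∅
  B2: def={m,q} ue={m}
  B3: def={m} ue={e}
  B4: def={m,p} ue={e}
  B5: def={e,m} ue={e,m}
  B6: def={e,p} ue={e}
  B7: def={e} ue=∅

Backward fixpoint:
  B0: in=∅ out={e,m}
  B1: in={e,m} out={e,m}
  B2: in={e,m} out={e,m}
  B3: in={e} out={e,m}
  B4: in={e} out={e}
  B5: in={e,m} out={e,m}
  B6: in={e} out=∅
  B7: in=∅ out=∅

live-out(B3) = ["e", "m"]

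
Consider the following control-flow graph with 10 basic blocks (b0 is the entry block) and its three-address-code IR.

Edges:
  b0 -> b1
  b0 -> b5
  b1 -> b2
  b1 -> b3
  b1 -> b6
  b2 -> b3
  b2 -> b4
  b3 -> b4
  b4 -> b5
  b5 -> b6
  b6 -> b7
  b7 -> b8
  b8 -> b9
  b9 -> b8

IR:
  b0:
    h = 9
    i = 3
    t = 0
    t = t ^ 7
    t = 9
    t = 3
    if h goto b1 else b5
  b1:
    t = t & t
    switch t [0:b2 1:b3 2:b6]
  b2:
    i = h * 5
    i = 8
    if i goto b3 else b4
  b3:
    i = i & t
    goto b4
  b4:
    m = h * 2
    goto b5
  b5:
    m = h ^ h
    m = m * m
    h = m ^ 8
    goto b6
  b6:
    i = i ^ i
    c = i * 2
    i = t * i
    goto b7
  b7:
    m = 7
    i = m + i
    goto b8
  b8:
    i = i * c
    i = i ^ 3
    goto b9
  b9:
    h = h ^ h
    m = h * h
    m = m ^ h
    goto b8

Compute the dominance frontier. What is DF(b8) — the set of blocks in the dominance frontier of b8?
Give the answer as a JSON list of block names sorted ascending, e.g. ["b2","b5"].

Answer: ["b8"]

Analysis:
idom tree: b1←b0 b2←b1 b3←b1 b4←b1 b5←b0 b6←b0 b7←b6 b8←b7 b9←b8
Dom∩ at merges:
  b3: preds {b1,b2}: {b0,b1} ∩ {b0,b1,b2} = {b0,b1}; idom=b1
  b4: preds {b2,b3}: {b0,b1,b2} ∩ {b0,b1,b3} = {b0,b1}; idom=b1
  b5: preds {b0,b4}: {b0} ∩ {b0,b1,b4} = {b0}; idom=b0
  b6: preds {b1,b5}: {b0,b1} ∩ {b0,b5} = {b0}; idom=b0
  b8: preds {b7,b9}: {b0,b6,b7} ∩ {b0,b6,b7,b8,b9} = {b0,b6,b7}; idom=b7

DF walk-up:
  join b3 pred b1: · stop@b1
  join b3 pred b2: b2 stop@b1
  join b4 pred b2: b2 stop@b1
  join b4 pred b3: b3 stop@b1
  join b5 pred b0: · stop@b0
  join b5 pred b4: b4→b1 stop@b0
  join b6 pred b1: b1 stop@b0
  join b6 pred b5: b5 stop@b0
  join b8 pred b7: · stop@b7
  join b8 pred b9: b9→b8 stop@b7
  DF(b0)=∅
  DF(b1)={b5,b6}
  DF(b2)={b3,b4}
  DF(b3)={b4}
  DF(b4)={b5}
  DF(b5)={b6}
  DF(b6)=∅
  DF(b7)=∅
  DF(b8)={b8}
  DF(b9)={b8}

DF(b8) = ["b8"]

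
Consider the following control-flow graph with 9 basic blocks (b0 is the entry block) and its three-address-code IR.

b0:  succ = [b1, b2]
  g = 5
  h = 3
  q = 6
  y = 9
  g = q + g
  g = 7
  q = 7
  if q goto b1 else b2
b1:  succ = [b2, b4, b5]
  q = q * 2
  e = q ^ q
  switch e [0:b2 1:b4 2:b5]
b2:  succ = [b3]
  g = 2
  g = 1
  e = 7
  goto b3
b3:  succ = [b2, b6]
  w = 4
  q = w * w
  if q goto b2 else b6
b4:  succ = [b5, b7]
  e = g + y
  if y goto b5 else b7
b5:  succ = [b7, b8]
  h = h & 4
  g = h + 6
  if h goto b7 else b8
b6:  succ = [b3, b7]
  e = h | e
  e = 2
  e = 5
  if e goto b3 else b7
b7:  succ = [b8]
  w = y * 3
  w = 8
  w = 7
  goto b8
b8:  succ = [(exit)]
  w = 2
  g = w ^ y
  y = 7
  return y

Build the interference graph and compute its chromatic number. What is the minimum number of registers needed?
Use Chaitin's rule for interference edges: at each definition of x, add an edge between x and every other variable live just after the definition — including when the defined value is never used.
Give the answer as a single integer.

Answer: 5

Working:
def/use:
  b0: def={g,h,q,y} ue=∅
  b1: def={e,q} ue={q}
  b2: def={e,g} ue=∅
  b3: def={q,w} ue=∅
  b4: def={e} ue={g,y}
  b5: def={g,h} ue={h}
  b6: def={e} ue={e,h}
  b7: def={w} ue={y}
  b8: def={g,w,y} ue={y}

Live sets:
  live b0: ∅→{g,h,q,y}
  live b1: {g,h,q,y}→{g,h,y}
  live b2: {h,y}→{e,h,y}
  live b3: {e,h,y}→{e,h,y}
  live b4: {g,h,y}→{h,y}
  live b5: {h,y}→{y}
  live b6: {e,h,y}→{e,h,y}
  live b7: {y}→{y}
  live b8: {y}→∅

Interfere edges:
  e↔{g,h,q,w,y}
  g↔{e,h,q,y}
  h↔{e,g,q,w,y}
  q↔{e,g,h,y}
  w↔{e,h,y}
  y↔{e,g,h,q,w}

Chromatic number:
  lower bound: {e,g,h,q,y} mutually conflict ⇒ χ ≥ 5
  assign e→R0 g→R3 h→R1 q→R4 w→R3 y→R2 — no edge inside a register ⇒ χ ≤ 5
  χ = 5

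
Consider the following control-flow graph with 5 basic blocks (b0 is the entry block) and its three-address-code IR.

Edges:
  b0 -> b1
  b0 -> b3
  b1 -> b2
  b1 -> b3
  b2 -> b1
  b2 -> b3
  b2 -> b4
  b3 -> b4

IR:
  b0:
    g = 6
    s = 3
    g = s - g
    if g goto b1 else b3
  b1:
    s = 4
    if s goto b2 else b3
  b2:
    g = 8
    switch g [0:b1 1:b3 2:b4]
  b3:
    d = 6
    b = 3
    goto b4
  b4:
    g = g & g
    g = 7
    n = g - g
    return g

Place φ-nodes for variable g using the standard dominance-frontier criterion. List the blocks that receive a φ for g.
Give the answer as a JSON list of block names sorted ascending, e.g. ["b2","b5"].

idom tree: b1←b0 b2←b1 b3←b0 b4←b0
Dom at joins:
  b1: preds {b0,b2}: {b0} ∩ {b0,b1,b2} = {b0}; idom=b0
  b3: preds {b0,b1,b2}: {b0} ∩ {b0,b1} ∩ {b0,b1,b2} = {b0}; idom=b0
  b4: preds {b2,b3}: {b0,b1,b2} ∩ {b0,b3} = {b0}; idom=b0

DF walk-up:
  b1←b0: walk · to b0
  b1←b2: walk b2→b1 to b0
  b3←b0: walk · to b0
  b3←b1: walk b1 to b0
  b3←b2: walk b2→b1 to b0
  b4←b2: walk b2→b1 to b0
  b4←b3: walk b3 to b0
  b0 → ∅
  b1 → {b1,b3,b4}
  b2 → {b1,b3,b4}
  b3 → {b4}
  b4 → ∅

φ for g: defs {b0,b2,b4}
  DF⁺ = {b1,b3,b4}

Answer: ["b1", "b3", "b4"]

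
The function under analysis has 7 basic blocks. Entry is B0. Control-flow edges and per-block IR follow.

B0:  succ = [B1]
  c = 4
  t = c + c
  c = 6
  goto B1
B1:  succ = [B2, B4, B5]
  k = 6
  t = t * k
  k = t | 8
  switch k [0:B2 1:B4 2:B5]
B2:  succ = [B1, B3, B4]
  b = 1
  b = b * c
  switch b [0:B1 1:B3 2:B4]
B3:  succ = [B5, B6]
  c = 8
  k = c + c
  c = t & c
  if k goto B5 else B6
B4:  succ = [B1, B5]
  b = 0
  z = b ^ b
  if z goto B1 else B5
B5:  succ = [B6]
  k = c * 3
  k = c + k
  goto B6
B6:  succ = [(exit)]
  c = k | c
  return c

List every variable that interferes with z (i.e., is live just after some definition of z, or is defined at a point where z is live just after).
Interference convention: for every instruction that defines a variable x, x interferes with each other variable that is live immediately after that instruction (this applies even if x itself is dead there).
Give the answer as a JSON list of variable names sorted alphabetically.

Answer: ["c", "t"]

Derivation:
def/use:
  B0: def={c,t} ue=∅
  B1: def={k,t} ue={t}
  B2: def={b} ue={c}
  B3: def={c,k} ue={t}
  B4: def={b,z} ue=∅
  B5: def={k} ue={c}
  B6: def={c} ue={c,k}

Backward fixpoint:
  B0: in=∅ out={c,t}
  B1: in={c,t} out={c,t}
  B2: in={c,t} out={c,t}
  B3: in={t} out={c,k}
  B4: in={c,t} out={c,t}
  B5: in={c} out={c,k}
  B6: in={c,k} out=∅

Interfere edges:
  b — {c,t}
  c — {b,k,t,z}
  k — {c,t}
  t — {b,c,k,z}
  z — {c,t}

N(z) = ["c", "t"]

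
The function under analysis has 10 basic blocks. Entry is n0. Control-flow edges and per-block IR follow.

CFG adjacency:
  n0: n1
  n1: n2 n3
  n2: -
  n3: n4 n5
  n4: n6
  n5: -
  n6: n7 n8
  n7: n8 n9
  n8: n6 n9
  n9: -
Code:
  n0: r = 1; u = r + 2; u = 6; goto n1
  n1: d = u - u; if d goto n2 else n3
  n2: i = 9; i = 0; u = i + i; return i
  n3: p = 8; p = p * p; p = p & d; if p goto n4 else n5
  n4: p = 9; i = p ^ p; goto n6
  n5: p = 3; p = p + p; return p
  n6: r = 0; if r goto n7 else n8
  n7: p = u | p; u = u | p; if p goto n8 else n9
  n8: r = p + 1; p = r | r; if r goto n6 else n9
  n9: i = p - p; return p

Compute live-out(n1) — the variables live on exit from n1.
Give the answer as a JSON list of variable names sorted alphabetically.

Answer: ["d", "u"]

Working:
def/use:
  n0 def {r,u} use ∅
  n1 def {d} use {u}
  n2 def {i,u} use ∅
  n3 def {p} use {d}
  n4 def {i,p} use ∅
  n5 def {p} use ∅
  n6 def {r} use ∅
  n7 def {p,u} use {p,u}
  n8 def {p,r} use {p}
  n9 def {i} use {p}

Live sets:
  n0 li=∅ lo={u}
  n1 li={u} lo={d,u}
  n2 li=∅ lo=∅
  n3 li={d,u} lo={u}
  n4 li={u} lo={p,u}
  n5 li=∅ lo=∅
  n6 li={p,u} lo={p,u}
  n7 li={p,u} lo={p,u}
  n8 li={p,u} lo={p,u}
  n9 li={p} lo=∅

live-out(n1) = ["d", "u"]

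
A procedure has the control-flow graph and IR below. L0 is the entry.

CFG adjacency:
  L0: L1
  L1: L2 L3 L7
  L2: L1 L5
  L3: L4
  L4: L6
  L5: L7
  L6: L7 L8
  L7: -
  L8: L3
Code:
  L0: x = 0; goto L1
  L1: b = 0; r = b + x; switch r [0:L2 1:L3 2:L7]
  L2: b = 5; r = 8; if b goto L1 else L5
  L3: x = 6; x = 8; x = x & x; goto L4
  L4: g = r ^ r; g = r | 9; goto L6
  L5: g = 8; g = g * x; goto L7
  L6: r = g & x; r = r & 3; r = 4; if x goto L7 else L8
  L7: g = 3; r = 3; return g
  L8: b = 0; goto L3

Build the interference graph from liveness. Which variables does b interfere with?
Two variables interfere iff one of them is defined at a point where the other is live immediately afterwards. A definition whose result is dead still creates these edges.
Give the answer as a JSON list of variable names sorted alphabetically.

Per-block:
  L0 def {x} use ∅
  L1 def {b,r} use {x}
  L2 def {b,r} use ∅
  L3 def {x} use ∅
  L4 def {g} use {r}
  L5 def {g} use {x}
  L6 def {r} use {g,x}
  L7 def {g,r} use ∅
  L8 def {b} use ∅

Live sets:
  live L0: ∅→{x}
  live L1: {x}→{r,x}
  live L2: {x}→{x}
  live L3: {r}→{r,x}
  live L4: {r,x}→{g,x}
  live L5: {x}→∅
  live L6: {g,x}→{r}
  live L7: ∅→∅
  live L8: {r}→{r}

Interference:
  b — {r,x}
  g — {r,x}
  r — {b,g,x}
  x — {b,g,r}

N(b) = ["r", "x"]

Answer: ["r", "x"]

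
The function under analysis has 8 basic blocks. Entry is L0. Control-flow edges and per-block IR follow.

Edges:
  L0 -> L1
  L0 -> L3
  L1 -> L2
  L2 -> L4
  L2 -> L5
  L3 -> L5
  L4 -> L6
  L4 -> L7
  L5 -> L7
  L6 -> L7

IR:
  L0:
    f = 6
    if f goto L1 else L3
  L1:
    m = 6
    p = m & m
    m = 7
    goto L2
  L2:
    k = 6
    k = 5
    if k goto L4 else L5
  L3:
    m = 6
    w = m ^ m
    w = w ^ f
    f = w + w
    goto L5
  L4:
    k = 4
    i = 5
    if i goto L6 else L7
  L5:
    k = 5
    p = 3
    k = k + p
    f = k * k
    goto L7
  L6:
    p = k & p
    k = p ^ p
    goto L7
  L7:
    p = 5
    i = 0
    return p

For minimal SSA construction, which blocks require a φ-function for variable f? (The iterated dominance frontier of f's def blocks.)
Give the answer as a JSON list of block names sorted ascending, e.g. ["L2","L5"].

Answer: ["L5", "L7"]

Analysis:
idom tree: L1←L0 L2←L1 L3←L0 L4←L2 L5←L0 L6←L4 L7←L0
Dom at joins:
  L5: preds {L2,L3}: {L0,L1,L2} ∩ {L0,L3} = {L0}; idom=L0
  L7: preds {L4,L5,L6}: {L0,L1,L2,L4} ∩ {L0,L5} ∩ {L0,L1,L2,L4,L6} = {L0}; idom=L0

DF walk-up:
  join L5 pred L2: L2→L1 stop@L0
  join L5 pred L3: L3 stop@L0
  join L7 pred L4: L4→L2→L1 stop@L0
  join L7 pred L5: L5 stop@L0
  join L7 pred L6: L6→L4→L2→L1 stop@L0
  L0 → ∅
  L1 → {L5,L7}
  L2 → {L5,L7}
  L3 → {L5}
  L4 → {L7}
  L5 → {L7}
  L6 → {L7}
  L7 → ∅

φ for f: defs {L0,L3,L5}
  DF⁺ = {L5,L7}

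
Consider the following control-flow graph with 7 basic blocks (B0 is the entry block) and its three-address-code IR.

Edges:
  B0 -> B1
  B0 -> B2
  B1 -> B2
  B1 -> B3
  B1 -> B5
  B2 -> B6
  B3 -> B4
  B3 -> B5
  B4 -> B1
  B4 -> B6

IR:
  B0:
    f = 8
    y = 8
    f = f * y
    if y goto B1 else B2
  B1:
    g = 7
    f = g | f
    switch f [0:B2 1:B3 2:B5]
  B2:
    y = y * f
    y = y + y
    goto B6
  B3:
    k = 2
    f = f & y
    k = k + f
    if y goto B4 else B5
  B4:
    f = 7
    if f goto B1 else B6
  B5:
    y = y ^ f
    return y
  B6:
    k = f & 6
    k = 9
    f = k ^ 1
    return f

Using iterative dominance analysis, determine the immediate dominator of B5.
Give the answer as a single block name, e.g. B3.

idom tree: B1←B0 B2←B0 B3←B1 B4←B3 B5←B1 B6←B0
Dom∩ at merges:
  B1: preds {B0,B4}: {B0} ∩ {B0,B1,B3,B4} = {B0}; idom=B0
  B2: preds {B0,B1}: {B0} ∩ {B0,B1} = {B0}; idom=B0
  B5: preds {B1,B3}: {B0,B1} ∩ {B0,B1,B3} = {B0,B1}; idom=B1
  B6: preds {B2,B4}: {B0,B2} ∩ {B0,B1,B3,B4} = {B0}; idom=B0

idom(B5) = B1

Answer: B1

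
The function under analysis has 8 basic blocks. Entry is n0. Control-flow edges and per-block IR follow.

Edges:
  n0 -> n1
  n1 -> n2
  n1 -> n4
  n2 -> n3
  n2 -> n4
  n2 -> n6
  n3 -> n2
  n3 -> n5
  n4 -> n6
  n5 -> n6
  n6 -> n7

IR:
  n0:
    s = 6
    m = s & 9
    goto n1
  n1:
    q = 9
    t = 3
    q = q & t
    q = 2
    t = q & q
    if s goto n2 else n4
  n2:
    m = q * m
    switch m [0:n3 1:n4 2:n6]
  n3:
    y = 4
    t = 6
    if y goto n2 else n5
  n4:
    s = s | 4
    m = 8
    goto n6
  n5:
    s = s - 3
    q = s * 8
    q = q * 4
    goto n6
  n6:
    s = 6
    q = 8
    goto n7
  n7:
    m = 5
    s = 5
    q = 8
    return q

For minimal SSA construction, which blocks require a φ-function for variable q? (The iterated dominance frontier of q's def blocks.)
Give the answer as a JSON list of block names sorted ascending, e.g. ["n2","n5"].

Answer: ["n6"]

Derivation:
idom tree: n1←n0 n2←n1 n3←n2 n4←n1 n5←n3 n6←n1 n7←n6
Dom at joins:
  n2: preds {n1,n3}: {n0,n1} ∩ {n0,n1,n2,n3} = {n0,n1}; idom=n1
  n4: preds {n1,n2}: {n0,n1} ∩ {n0,n1,n2} = {n0,n1}; idom=n1
  n6: preds {n2,n4,n5}: {n0,n1,n2} ∩ {n0,n1,n4} ∩ {n0,n1,n2,n3,n5} = {n0,n1}; idom=n1

DF derivation:
  join n2 pred n1: · stop@n1
  join n2 pred n3: n3→n2 stop@n1
  join n4 pred n1: · stop@n1
  join n4 pred n2: n2 stop@n1
  join n6 pred n2: n2 stop@n1
  join n6 pred n4: n4 stop@n1
  join n6 pred n5: n5→n3→n2 stop@n1
  DF(n0)=∅
  DF(n1)=∅
  DF(n2)={n2,n4,n6}
  DF(n3)={n2,n6}
  DF(n4)={n6}
  DF(n5)={n6}
  DF(n6)=∅
  DF(n7)=∅

φ for q: defs {n1,n5,n6,n7}
  DF⁺ = {n6}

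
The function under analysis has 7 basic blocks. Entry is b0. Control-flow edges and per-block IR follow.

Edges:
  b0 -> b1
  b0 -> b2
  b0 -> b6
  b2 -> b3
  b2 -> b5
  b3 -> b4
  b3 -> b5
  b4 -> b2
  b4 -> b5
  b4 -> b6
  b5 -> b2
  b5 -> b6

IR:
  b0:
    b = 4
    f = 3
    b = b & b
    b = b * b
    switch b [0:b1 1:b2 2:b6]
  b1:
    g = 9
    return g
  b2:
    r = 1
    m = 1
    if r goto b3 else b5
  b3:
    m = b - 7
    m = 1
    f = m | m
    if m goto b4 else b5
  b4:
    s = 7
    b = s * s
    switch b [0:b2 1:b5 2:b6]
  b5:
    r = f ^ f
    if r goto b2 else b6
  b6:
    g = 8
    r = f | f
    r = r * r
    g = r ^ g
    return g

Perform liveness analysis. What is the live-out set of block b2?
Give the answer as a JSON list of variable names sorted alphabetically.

Per-block:
  b0 def {b,f} use ∅
  b1 def {g} use ∅
  b2 def {m,r} use ∅
  b3 def {f,m} use {b}
  b4 def {b,s} use ∅
  b5 def {r} use {f}
  b6 def {g,r} use {f}

Live sets:
  b0 li=∅ lo={b,f}
  b1 li=∅ lo=∅
  b2 li={b,f} lo={b,f}
  b3 li={b} lo={b,f}
  b4 li={f} lo={b,f}
  b5 li={b,f} lo={b,f}
  b6 li={f} lo=∅

live-out(b2) = ["b", "f"]

Answer: ["b", "f"]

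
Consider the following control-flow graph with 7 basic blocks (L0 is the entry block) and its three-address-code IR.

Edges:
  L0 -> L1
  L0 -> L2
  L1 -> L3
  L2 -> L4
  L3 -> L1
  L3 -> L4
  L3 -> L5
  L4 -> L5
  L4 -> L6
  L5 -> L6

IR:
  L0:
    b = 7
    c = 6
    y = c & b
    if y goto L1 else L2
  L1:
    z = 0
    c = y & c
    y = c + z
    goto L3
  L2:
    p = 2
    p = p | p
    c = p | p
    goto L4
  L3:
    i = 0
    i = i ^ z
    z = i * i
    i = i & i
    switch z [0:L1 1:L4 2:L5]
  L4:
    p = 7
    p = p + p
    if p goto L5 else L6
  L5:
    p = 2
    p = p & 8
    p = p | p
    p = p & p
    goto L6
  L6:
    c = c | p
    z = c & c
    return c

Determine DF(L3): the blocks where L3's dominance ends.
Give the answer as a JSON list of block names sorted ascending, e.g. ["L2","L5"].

Answer: ["L1", "L4", "L5"]

Analysis:
idom tree: L1←L0 L2←L0 L3←L1 L4←L0 L5←L0 L6←L0
Join-block Dom:
  L1: preds {L0,L3}: {L0} ∩ {L0,L1,L3} = {L0}; idom=L0
  L4: preds {L2,L3}: {L0,L2} ∩ {L0,L1,L3} = {L0}; idom=L0
  L5: preds {L3,L4}: {L0,L1,L3} ∩ {L0,L4} = {L0}; idom=L0
  L6: preds {L4,L5}: {L0,L4} ∩ {L0,L5} = {L0}; idom=L0

Frontier:
  join L1 pred L0: · stop@L0
  join L1 pred L3: L3→L1 stop@L0
  join L4 pred L2: L2 stop@L0
  join L4 pred L3: L3→L1 stop@L0
  join L5 pred L3: L3→L1 stop@L0
  join L5 pred L4: L4 stop@L0
  join L6 pred L4: L4 stop@L0
  join L6 pred L5: L5 stop@L0
  L0 → ∅
  L1 → {L1,L4,L5}
  L2 → {L4}
  L3 → {L1,L4,L5}
  L4 → {L5,L6}
  L5 → {L6}
  L6 → ∅

DF(L3) = ["L1", "L4", "L5"]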